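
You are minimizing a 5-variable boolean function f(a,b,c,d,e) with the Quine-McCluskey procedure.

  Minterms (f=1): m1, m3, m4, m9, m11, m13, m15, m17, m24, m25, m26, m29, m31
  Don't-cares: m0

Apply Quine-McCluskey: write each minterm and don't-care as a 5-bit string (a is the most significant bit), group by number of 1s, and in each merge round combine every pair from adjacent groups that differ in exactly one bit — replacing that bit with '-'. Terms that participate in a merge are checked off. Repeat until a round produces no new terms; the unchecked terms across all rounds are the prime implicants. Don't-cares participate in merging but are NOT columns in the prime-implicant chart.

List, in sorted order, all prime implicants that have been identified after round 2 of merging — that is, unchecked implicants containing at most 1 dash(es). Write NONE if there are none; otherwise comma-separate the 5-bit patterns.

size-2^0 implicants → 00000(✓)  00001(✓)  00011(✓)  00100(✓)  01001(✓)  01011(✓)  01101(✓)  01111(✓)  10001(✓)  11000(✓)  11001(✓)  11010(✓)  11101(✓)  11111(✓)
size-2^1 implicants → -0001(✓)  -1001(✓)  -1101(✓)  -1111(✓)  0-001(✓)  0-011(✓)  00-00  000-1(✓)  0000-  01-01(✓)  01-11(✓)  010-1(✓)  011-1(✓)  1-001(✓)  11-01(✓)  110-0  1100-  111-1(✓)
size-2^2 implicants → --001  -1-01  -11-1  0-0-1  01--1
Unchecked terms (primes): --001, -1-01, -11-1, 0-0-1, 00-00, 0000-, 01--1, 110-0, 1100-

00-00, 0000-, 110-0, 1100-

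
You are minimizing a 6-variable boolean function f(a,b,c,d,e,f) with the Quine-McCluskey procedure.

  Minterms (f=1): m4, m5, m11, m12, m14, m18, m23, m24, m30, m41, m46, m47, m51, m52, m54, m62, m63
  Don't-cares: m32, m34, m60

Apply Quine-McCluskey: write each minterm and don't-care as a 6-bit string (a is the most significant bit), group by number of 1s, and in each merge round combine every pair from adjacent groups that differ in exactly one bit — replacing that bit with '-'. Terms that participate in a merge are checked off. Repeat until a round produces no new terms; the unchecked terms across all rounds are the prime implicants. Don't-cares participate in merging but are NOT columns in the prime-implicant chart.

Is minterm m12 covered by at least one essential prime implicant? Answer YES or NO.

Round 0: 000100✓ 000101✓ 001011 001100✓ 001110✓ 010010 010111 011000 011110✓ 100000✓ 100010✓ 101001 101110✓ 101111✓ 110011 110100✓ 110110✓ 111100✓ 111110✓ 111111✓
Round 1: -01110✓ -11110✓ 0-1110✓ 00-100 00010- 0011-0 1-1110✓ 1-1111✓ 1000-0 10111-✓ 11-100✓ 11-110✓ 1101-0✓ 1111-0✓ 11111-✓
Round 2: --1110 1-111- 11-1-0
PIs = {--1110, 00-100, 00010-, 001011, 0011-0, 010010, 010111, 011000, 1-111-, 1000-0, 101001, 11-1-0, 110011}
Coverage chart:
  m4: 00-100,00010-
  m5: 00010- ←essential
  m11: 001011 ←essential
  m12: 00-100,0011-0
  m14: --1110,0011-0
  m18: 010010 ←essential
  m23: 010111 ←essential
  m24: 011000 ←essential
  m30: --1110 ←essential
  m41: 101001 ←essential
  m46: --1110,1-111-
  m47: 1-111- ←essential
  m51: 110011 ←essential
  m52: 11-1-0 ←essential
  m54: 11-1-0 ←essential
  m62: --1110,1-111-,11-1-0
  m63: 1-111- ←essential
Essential: --1110, 00010-, 001011, 010010, 010111, 011000, 1-111-, 101001, 11-1-0, 110011

NO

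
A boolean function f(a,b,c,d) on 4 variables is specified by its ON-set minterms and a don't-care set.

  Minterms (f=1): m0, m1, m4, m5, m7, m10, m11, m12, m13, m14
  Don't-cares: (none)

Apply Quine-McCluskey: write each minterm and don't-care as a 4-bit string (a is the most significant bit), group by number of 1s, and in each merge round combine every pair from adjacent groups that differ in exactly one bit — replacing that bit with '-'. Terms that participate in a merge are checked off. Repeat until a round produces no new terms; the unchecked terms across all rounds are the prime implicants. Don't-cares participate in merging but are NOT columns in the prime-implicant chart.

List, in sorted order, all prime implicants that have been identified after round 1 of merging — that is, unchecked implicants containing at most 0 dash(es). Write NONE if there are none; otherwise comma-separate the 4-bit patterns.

NONE

[col 0] 0000*, 0001*, 0100*, 0101*, 0111*, 1010*, 1011*, 1100*, 1101*, 1110*
[col 1] -100*, -101*, 0-00*, 0-01*, 000-*, 01-1, 010-*, 1-10, 101-, 11-0, 110-*
[col 2] -10-, 0-0-
Prime implicants: -10-, 0-0-, 01-1, 1-10, 101-, 11-0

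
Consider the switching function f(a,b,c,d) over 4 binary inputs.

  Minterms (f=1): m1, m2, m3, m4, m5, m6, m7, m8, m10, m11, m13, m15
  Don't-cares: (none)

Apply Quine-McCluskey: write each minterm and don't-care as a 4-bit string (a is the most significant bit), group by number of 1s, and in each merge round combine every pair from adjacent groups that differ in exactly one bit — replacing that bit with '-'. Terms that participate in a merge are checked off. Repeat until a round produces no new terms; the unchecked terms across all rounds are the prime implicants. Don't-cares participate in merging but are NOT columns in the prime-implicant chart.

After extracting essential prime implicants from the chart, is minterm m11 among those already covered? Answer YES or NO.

NO

Round 0: 0001✓ 0010✓ 0011✓ 0100✓ 0101✓ 0110✓ 0111✓ 1000✓ 1010✓ 1011✓ 1101✓ 1111✓
Round 1: -010✓ -011✓ -101✓ -111✓ 0-01✓ 0-10✓ 0-11✓ 00-1✓ 001-✓ 01-0✓ 01-1✓ 010-✓ 011-✓ 1-11✓ 10-0 101-✓ 11-1✓
Round 2: --11 -01- -1-1 0--1 0-1- 01--
PIs = {--11, -01-, -1-1, 0--1, 0-1-, 01--, 10-0}
Coverage chart:
  m1: 0--1 ←essential
  m2: -01-,0-1-
  m3: --11,-01-,0--1,0-1-
  m4: 01-- ←essential
  m5: -1-1,0--1,01--
  m6: 0-1-,01--
  m7: --11,-1-1,0--1,0-1-,01--
  m8: 10-0 ←essential
  m10: -01-,10-0
  m11: --11,-01-
  m13: -1-1 ←essential
  m15: --11,-1-1
Essential: -1-1, 0--1, 01--, 10-0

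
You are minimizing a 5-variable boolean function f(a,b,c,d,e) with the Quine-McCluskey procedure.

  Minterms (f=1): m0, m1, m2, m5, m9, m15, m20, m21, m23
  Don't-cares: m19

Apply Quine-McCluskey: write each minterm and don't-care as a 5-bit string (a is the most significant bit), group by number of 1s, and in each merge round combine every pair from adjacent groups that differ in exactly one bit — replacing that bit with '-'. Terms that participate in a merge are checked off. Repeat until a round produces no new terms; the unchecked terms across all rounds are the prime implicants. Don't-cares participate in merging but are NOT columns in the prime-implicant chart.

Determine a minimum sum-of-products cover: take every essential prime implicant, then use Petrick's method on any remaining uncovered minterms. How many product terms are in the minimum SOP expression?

Round 0: 00000✓ 00001✓ 00010✓ 00101✓ 01001✓ 01111 10011✓ 10100✓ 10101✓ 10111✓
Round 1: -0101 0-001 00-01 000-0 0000- 10-11 101-1 1010-
PIs = {-0101, 0-001, 00-01, 000-0, 0000-, 01111, 10-11, 101-1, 1010-}
Coverage chart:
  m0: 000-0,0000-
  m1: 0-001,00-01,0000-
  m2: 000-0 ←essential
  m5: -0101,00-01
  m9: 0-001 ←essential
  m15: 01111 ←essential
  m20: 1010- ←essential
  m21: -0101,101-1,1010-
  m23: 10-11,101-1
Essential: 0-001, 000-0, 01111, 1010-
Petrick residual → -0101, 10-11
Min cover (6 terms): b'cd'e + a'c'd'e + a'b'c'e' + a'bcde + ab'de + ab'cd'

6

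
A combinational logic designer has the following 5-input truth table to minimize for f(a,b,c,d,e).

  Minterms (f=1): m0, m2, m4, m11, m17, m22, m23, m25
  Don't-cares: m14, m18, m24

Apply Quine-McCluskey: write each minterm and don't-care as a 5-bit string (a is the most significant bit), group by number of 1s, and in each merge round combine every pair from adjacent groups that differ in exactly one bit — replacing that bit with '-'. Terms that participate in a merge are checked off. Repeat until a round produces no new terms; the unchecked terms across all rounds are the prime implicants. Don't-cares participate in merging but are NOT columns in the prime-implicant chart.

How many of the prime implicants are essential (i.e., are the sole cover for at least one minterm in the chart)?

Round 0: 00000✓ 00010✓ 00100✓ 01011 01110 10001✓ 10010✓ 10110✓ 10111✓ 11000✓ 11001✓
Round 1: -0010 00-00 000-0 1-001 10-10 1011- 1100-
PIs = {-0010, 00-00, 000-0, 01011, 01110, 1-001, 10-10, 1011-, 1100-}
Coverage chart:
  m0: 00-00,000-0
  m2: -0010,000-0
  m4: 00-00 ←essential
  m11: 01011 ←essential
  m17: 1-001 ←essential
  m22: 10-10,1011-
  m23: 1011- ←essential
  m25: 1-001,1100-
Essential: 00-00, 01011, 1-001, 1011-

4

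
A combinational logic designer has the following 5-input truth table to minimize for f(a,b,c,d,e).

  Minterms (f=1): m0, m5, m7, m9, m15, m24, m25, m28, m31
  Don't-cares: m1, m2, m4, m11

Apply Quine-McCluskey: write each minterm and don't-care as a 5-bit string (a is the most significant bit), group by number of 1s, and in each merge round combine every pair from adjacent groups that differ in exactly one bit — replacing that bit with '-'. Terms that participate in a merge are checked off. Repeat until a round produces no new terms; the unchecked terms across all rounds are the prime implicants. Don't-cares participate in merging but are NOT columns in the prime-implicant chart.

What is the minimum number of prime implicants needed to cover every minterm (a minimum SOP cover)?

size-2^0 implicants → 00000(✓)  00001(✓)  00010(✓)  00100(✓)  00101(✓)  00111(✓)  01001(✓)  01011(✓)  01111(✓)  11000(✓)  11001(✓)  11100(✓)  11111(✓)
size-2^1 implicants → -1001  -1111  0-001  0-111  00-00(✓)  00-01(✓)  000-0  0000-(✓)  001-1  0010-(✓)  01-11  010-1  11-00  1100-
size-2^2 implicants → 00-0-
Unchecked terms (primes): -1001, -1111, 0-001, 0-111, 00-0-, 000-0, 001-1, 01-11, 010-1, 11-00, 1100-
Minterm coverage:
  m0 ⊆ 00-0-,000-0
  m5 ⊆ 00-0-,001-1
  m7 ⊆ 0-111,001-1
  m9 ⊆ -1001,0-001,010-1
  m15 ⊆ -1111,0-111,01-11
  m24 ⊆ 11-00,1100-
  m25 ⊆ -1001,1100-
  m28 ⊆ 11-00 [E]
  m31 ⊆ -1111 [E]
E = {-1111, 11-00}
Petrick residual → -1001, 0-111, 00-0-
Cover = bc'd'e + bcde + a'cde + a'b'd' + abd'e'  |cover|=5

5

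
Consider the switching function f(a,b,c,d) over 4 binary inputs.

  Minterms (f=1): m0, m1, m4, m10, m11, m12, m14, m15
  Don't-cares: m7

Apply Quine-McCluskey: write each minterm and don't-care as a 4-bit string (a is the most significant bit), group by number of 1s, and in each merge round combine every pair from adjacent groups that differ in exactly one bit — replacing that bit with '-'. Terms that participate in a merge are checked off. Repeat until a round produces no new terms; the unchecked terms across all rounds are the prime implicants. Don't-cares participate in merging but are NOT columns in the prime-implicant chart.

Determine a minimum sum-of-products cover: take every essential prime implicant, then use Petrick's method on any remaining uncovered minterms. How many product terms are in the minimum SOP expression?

3

[col 0] 0000*, 0001*, 0100*, 0111*, 1010*, 1011*, 1100*, 1110*, 1111*
[col 1] -100, -111, 0-00, 000-, 1-10*, 1-11*, 101-*, 11-0, 111-*
[col 2] 1-1-
Prime implicants: -100, -111, 0-00, 000-, 1-1-, 11-0
PI chart (minterm → PIs covering it):
  0 | 0-00,000-
  1 | 000-  (sole → essential)
  4 | -100,0-00
  10 | 1-1-  (sole → essential)
  11 | 1-1-  (sole → essential)
  12 | -100,11-0
  14 | 1-1-,11-0
  15 | -111,1-1-
Essential prime implicants: 000-, 1-1-
Petrick residual → -100
Minimum SOP uses 3 PIs: bc'd' + a'b'c' + ac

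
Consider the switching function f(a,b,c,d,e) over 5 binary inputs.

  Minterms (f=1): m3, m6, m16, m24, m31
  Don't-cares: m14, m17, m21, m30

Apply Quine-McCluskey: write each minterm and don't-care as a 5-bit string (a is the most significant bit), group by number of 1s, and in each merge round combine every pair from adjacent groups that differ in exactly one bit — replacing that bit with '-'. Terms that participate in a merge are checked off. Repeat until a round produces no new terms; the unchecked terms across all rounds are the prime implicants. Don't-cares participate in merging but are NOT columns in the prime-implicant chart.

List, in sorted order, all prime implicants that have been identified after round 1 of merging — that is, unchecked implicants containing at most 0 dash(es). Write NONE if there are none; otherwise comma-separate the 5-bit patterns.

00011

size-2^0 implicants → 00011  00110(✓)  01110(✓)  10000(✓)  10001(✓)  10101(✓)  11000(✓)  11110(✓)  11111(✓)
size-2^1 implicants → -1110  0-110  1-000  10-01  1000-  1111-
Unchecked terms (primes): -1110, 0-110, 00011, 1-000, 10-01, 1000-, 1111-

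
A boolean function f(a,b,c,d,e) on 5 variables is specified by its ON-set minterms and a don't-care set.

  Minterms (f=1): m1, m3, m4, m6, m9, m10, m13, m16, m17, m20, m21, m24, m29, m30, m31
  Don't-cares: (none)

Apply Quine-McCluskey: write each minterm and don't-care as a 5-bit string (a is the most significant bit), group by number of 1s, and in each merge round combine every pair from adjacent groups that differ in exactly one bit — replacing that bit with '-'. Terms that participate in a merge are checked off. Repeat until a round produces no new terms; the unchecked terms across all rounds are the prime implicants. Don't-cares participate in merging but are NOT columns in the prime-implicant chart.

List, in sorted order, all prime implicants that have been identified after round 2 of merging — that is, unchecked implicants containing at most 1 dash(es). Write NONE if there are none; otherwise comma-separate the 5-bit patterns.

-0001, -0100, -1101, 0-001, 000-1, 001-0, 01-01, 01010, 1-000, 1-101, 111-1, 1111-

size-2^0 implicants → 00001(✓)  00011(✓)  00100(✓)  00110(✓)  01001(✓)  01010  01101(✓)  10000(✓)  10001(✓)  10100(✓)  10101(✓)  11000(✓)  11101(✓)  11110(✓)  11111(✓)
size-2^1 implicants → -0001  -0100  -1101  0-001  000-1  001-0  01-01  1-000  1-101  10-00(✓)  10-01(✓)  1000-(✓)  1010-(✓)  111-1  1111-
size-2^2 implicants → 10-0-
Unchecked terms (primes): -0001, -0100, -1101, 0-001, 000-1, 001-0, 01-01, 01010, 1-000, 1-101, 10-0-, 111-1, 1111-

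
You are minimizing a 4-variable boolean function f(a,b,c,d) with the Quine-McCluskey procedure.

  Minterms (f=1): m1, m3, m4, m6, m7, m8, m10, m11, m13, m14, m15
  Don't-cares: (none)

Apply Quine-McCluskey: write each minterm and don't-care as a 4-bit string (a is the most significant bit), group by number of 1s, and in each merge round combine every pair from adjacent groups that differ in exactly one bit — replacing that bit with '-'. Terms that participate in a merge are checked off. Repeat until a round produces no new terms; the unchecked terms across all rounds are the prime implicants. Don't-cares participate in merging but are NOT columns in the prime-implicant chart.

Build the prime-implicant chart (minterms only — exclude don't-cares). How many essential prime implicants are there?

[col 0] 0001*, 0011*, 0100*, 0110*, 0111*, 1000*, 1010*, 1011*, 1101*, 1110*, 1111*
[col 1] -011*, -110*, -111*, 0-11*, 00-1, 01-0, 011-*, 1-10*, 1-11*, 10-0, 101-*, 11-1, 111-*
[col 2] --11, -11-, 1-1-
Prime implicants: --11, -11-, 00-1, 01-0, 1-1-, 10-0, 11-1
PI chart (minterm → PIs covering it):
  1 | 00-1  (sole → essential)
  3 | --11,00-1
  4 | 01-0  (sole → essential)
  6 | -11-,01-0
  7 | --11,-11-
  8 | 10-0  (sole → essential)
  10 | 1-1-,10-0
  11 | --11,1-1-
  13 | 11-1  (sole → essential)
  14 | -11-,1-1-
  15 | --11,-11-,1-1-,11-1
Essential prime implicants: 00-1, 01-0, 10-0, 11-1

4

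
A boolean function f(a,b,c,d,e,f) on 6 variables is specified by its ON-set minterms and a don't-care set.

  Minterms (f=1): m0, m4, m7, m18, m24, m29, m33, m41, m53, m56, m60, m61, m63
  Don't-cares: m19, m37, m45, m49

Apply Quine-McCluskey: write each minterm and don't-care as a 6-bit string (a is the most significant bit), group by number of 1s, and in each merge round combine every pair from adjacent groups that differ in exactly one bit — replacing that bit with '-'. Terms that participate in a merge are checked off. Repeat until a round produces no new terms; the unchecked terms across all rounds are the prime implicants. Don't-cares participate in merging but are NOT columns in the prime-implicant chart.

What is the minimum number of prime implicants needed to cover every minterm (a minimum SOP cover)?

[col 0] 000000*, 000100*, 000111, 010010*, 010011*, 011000*, 011101*, 100001*, 100101*, 101001*, 101101*, 110001*, 110101*, 111000*, 111100*, 111101*, 111111*
[col 1] -11000, -11101, 000-00, 01001-, 1-0001*, 1-0101*, 1-1101*, 10-001*, 10-101*, 100-01*, 101-01*, 11-101*, 110-01*, 111-00, 1111-1, 11110-
[col 2] 1--101, 1-0-01, 10--01
Prime implicants: -11000, -11101, 000-00, 000111, 01001-, 1--101, 1-0-01, 10--01, 111-00, 1111-1, 11110-
PI chart (minterm → PIs covering it):
  0 | 000-00  (sole → essential)
  4 | 000-00  (sole → essential)
  7 | 000111  (sole → essential)
  18 | 01001-  (sole → essential)
  24 | -11000  (sole → essential)
  29 | -11101  (sole → essential)
  33 | 1-0-01,10--01
  41 | 10--01  (sole → essential)
  53 | 1--101,1-0-01
  56 | -11000,111-00
  60 | 111-00,11110-
  61 | -11101,1--101,1111-1,11110-
  63 | 1111-1  (sole → essential)
Essential prime implicants: -11000, -11101, 000-00, 000111, 01001-, 10--01, 1111-1
Petrick residual → 1--101, 111-00
Minimum SOP uses 9 PIs: bcd'e'f' + bcde'f + a'b'c'e'f' + a'b'c'def + a'bc'd'e + ade'f + ab'e'f + abce'f' + abcdf

9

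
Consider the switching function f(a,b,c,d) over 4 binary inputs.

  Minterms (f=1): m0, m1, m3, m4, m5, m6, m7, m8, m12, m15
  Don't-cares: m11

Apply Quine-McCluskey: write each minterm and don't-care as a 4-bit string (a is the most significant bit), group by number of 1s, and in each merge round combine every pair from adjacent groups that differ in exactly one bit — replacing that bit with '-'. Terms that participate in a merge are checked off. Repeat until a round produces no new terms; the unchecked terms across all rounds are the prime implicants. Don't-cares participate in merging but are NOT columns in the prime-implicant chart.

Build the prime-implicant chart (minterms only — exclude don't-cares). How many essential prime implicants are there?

3

[col 0] 0000*, 0001*, 0011*, 0100*, 0101*, 0110*, 0111*, 1000*, 1011*, 1100*, 1111*
[col 1] -000*, -011*, -100*, -111*, 0-00*, 0-01*, 0-11*, 00-1*, 000-*, 01-0*, 01-1*, 010-*, 011-*, 1-00*, 1-11*
[col 2] --00, --11, 0--1, 0-0-, 01--
Prime implicants: --00, --11, 0--1, 0-0-, 01--
PI chart (minterm → PIs covering it):
  0 | --00,0-0-
  1 | 0--1,0-0-
  3 | --11,0--1
  4 | --00,0-0-,01--
  5 | 0--1,0-0-,01--
  6 | 01--  (sole → essential)
  7 | --11,0--1,01--
  8 | --00  (sole → essential)
  12 | --00  (sole → essential)
  15 | --11  (sole → essential)
Essential prime implicants: --00, --11, 01--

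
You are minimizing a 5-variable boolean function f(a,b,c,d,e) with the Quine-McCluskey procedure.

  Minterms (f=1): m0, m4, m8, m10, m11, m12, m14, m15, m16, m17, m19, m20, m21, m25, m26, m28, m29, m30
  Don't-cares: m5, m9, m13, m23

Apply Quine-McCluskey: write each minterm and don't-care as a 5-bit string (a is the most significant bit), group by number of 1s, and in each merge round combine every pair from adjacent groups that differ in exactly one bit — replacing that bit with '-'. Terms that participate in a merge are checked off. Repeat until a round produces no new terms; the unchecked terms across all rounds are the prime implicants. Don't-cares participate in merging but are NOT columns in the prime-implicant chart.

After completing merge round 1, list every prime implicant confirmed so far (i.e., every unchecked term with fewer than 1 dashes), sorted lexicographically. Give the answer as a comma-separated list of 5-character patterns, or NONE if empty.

size-2^0 implicants → 00000(✓)  00100(✓)  00101(✓)  01000(✓)  01001(✓)  01010(✓)  01011(✓)  01100(✓)  01101(✓)  01110(✓)  01111(✓)  10000(✓)  10001(✓)  10011(✓)  10100(✓)  10101(✓)  10111(✓)  11001(✓)  11010(✓)  11100(✓)  11101(✓)  11110(✓)
size-2^1 implicants → -0000(✓)  -0100(✓)  -0101(✓)  -1001(✓)  -1010(✓)  -1100(✓)  -1101(✓)  -1110(✓)  0-000(✓)  0-100(✓)  0-101(✓)  00-00(✓)  0010-(✓)  01-00(✓)  01-01(✓)  01-10(✓)  01-11(✓)  010-0(✓)  010-1(✓)  0100-(✓)  0101-(✓)  011-0(✓)  011-1(✓)  0110-(✓)  0111-(✓)  1-001(✓)  1-100(✓)  1-101(✓)  10-00(✓)  10-01(✓)  10-11(✓)  100-1(✓)  1000-(✓)  101-1(✓)  1010-(✓)  11-01(✓)  11-10(✓)  111-0(✓)  1110-(✓)
size-2^2 implicants → --100(✓)  --101(✓)  -0-00  -010-(✓)  -1-01  -1-10  -11-0  -110-(✓)  0--00  0-10-(✓)  01--0(✓)  01--1(✓)  01-0-(✓)  01-1-(✓)  010--(✓)  011--(✓)  1--01  1-10-(✓)  10--1  10-0-
size-2^3 implicants → --10-  01---
Unchecked terms (primes): --10-, -0-00, -1-01, -1-10, -11-0, 0--00, 01---, 1--01, 10--1, 10-0-

NONE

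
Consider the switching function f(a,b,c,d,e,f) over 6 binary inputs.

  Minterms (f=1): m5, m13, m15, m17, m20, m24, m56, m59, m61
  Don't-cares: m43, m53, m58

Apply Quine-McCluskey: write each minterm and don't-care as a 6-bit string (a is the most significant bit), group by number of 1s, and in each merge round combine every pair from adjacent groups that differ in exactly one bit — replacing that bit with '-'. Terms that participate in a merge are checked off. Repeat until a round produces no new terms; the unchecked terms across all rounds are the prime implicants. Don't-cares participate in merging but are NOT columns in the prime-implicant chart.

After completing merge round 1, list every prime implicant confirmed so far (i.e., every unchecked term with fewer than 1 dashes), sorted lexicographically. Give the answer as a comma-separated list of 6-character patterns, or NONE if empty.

010001, 010100

size-2^0 implicants → 000101(✓)  001101(✓)  001111(✓)  010001  010100  011000(✓)  101011(✓)  110101(✓)  111000(✓)  111010(✓)  111011(✓)  111101(✓)
size-2^1 implicants → -11000  00-101  0011-1  1-1011  11-101  1110-0  11101-
Unchecked terms (primes): -11000, 00-101, 0011-1, 010001, 010100, 1-1011, 11-101, 1110-0, 11101-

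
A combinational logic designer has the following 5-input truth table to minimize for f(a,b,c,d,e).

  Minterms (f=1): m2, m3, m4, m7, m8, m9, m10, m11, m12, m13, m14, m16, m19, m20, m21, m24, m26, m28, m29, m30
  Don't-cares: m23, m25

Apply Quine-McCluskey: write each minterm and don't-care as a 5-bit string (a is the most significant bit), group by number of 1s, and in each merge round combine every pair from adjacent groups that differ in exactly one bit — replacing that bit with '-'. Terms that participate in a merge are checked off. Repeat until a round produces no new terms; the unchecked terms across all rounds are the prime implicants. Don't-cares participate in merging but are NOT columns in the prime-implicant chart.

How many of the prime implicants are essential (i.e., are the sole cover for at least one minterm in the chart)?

6

[col 0] 00010*, 00011*, 00100*, 00111*, 01000*, 01001*, 01010*, 01011*, 01100*, 01101*, 01110*, 10000*, 10011*, 10100*, 10101*, 10111*, 11000*, 11001*, 11010*, 11100*, 11101*, 11110*
[col 1] -0011*, -0100*, -0111*, -1000*, -1001*, -1010*, -1100*, -1101*, -1110*, 0-010*, 0-011*, 0-100*, 00-11*, 0001-*, 01-00*, 01-01*, 01-10*, 010-0*, 010-1*, 0100-*, 0101-*, 011-0*, 0110-*, 1-000*, 1-100*, 1-101*, 10-00*, 10-11*, 101-1, 1010-*, 11-00*, 11-01*, 11-10*, 110-0*, 1100-*, 111-0*, 1110-*
[col 2] --100, -0-11, -1-00*, -1-01*, -1-10*, -10-0*, -100-*, -11-0*, -110-*, 0-01-, 01--0*, 01-0-*, 010--, 1--00, 1-10-, 11--0*, 11-0-*
[col 3] -1--0, -1-0-
Prime implicants: --100, -0-11, -1--0, -1-0-, 0-01-, 010--, 1--00, 1-10-, 101-1
PI chart (minterm → PIs covering it):
  2 | 0-01-  (sole → essential)
  3 | -0-11,0-01-
  4 | --100  (sole → essential)
  7 | -0-11  (sole → essential)
  8 | -1--0,-1-0-,010--
  9 | -1-0-,010--
  10 | -1--0,0-01-,010--
  11 | 0-01-,010--
  12 | --100,-1--0,-1-0-
  13 | -1-0-  (sole → essential)
  14 | -1--0  (sole → essential)
  16 | 1--00  (sole → essential)
  19 | -0-11  (sole → essential)
  20 | --100,1--00,1-10-
  21 | 1-10-,101-1
  24 | -1--0,-1-0-,1--00
  26 | -1--0  (sole → essential)
  28 | --100,-1--0,-1-0-,1--00,1-10-
  29 | -1-0-,1-10-
  30 | -1--0  (sole → essential)
Essential prime implicants: --100, -0-11, -1--0, -1-0-, 0-01-, 1--00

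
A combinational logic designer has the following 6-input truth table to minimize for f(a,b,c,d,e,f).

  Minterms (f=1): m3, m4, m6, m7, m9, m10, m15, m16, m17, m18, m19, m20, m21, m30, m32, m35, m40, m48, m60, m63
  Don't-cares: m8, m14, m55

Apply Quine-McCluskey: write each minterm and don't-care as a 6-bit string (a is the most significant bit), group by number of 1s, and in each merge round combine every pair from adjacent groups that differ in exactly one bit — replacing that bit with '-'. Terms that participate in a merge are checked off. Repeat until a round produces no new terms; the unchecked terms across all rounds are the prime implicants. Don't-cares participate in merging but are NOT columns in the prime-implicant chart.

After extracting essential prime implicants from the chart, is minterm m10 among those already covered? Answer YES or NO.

NO

[col 0] 000011*, 000100*, 000110*, 000111*, 001000*, 001001*, 001010*, 001110*, 001111*, 010000*, 010001*, 010010*, 010011*, 010100*, 010101*, 011110*, 100000*, 100011*, 101000*, 110000*, 110111*, 111100, 111111*
[col 1] -00011, -01000, -10000, 0-0011, 0-0100, 0-1110, 00-110*, 00-111*, 000-11, 0001-0, 00011-*, 001-10, 0010-0, 00100-, 00111-*, 010-00*, 010-01*, 0100-0*, 0100-1*, 01000-*, 01001-*, 01010-*, 1-0000, 10-000, 11-111
[col 2] 00-11-, 010-0-, 0100--
Prime implicants: -00011, -01000, -10000, 0-0011, 0-0100, 0-1110, 00-11-, 000-11, 0001-0, 001-10, 0010-0, 00100-, 010-0-, 0100--, 1-0000, 10-000, 11-111, 111100
PI chart (minterm → PIs covering it):
  3 | -00011,0-0011,000-11
  4 | 0-0100,0001-0
  6 | 00-11-,0001-0
  7 | 00-11-,000-11
  9 | 00100-  (sole → essential)
  10 | 001-10,0010-0
  15 | 00-11-  (sole → essential)
  16 | -10000,010-0-,0100--
  17 | 010-0-,0100--
  18 | 0100--  (sole → essential)
  19 | 0-0011,0100--
  20 | 0-0100,010-0-
  21 | 010-0-  (sole → essential)
  30 | 0-1110  (sole → essential)
  32 | 1-0000,10-000
  35 | -00011  (sole → essential)
  40 | -01000,10-000
  48 | -10000,1-0000
  60 | 111100  (sole → essential)
  63 | 11-111  (sole → essential)
Essential prime implicants: -00011, 0-1110, 00-11-, 00100-, 010-0-, 0100--, 11-111, 111100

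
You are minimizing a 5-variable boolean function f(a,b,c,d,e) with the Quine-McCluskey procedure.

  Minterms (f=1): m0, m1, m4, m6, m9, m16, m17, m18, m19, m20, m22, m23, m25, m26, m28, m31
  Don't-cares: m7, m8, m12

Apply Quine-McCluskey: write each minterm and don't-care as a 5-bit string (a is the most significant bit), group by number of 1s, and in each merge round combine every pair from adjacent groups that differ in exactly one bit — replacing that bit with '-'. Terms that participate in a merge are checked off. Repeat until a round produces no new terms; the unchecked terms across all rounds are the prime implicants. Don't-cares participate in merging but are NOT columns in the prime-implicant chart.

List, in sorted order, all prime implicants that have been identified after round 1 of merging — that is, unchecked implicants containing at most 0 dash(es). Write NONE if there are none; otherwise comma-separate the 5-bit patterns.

Round 0: 00000✓ 00001✓ 00100✓ 00110✓ 00111✓ 01000✓ 01001✓ 01100✓ 10000✓ 10001✓ 10010✓ 10011✓ 10100✓ 10110✓ 10111✓ 11001✓ 11010✓ 11100✓ 11111✓
Round 1: -0000✓ -0001✓ -0100✓ -0110✓ -0111✓ -1001✓ -1100✓ 0-000✓ 0-001✓ 0-100✓ 00-00✓ 0000-✓ 001-0✓ 0011-✓ 01-00✓ 0100-✓ 1-001✓ 1-010 1-100✓ 1-111 10-00✓ 10-10✓ 10-11✓ 100-0✓ 100-1✓ 1000-✓ 1001-✓ 101-0✓ 1011-✓
Round 2: --001 --100 -0-00 -000- -01-0 -011- 0--00 0-00- 10--0 10-1- 100--
PIs = {--001, --100, -0-00, -000-, -01-0, -011-, 0--00, 0-00-, 1-010, 1-111, 10--0, 10-1-, 100--}

NONE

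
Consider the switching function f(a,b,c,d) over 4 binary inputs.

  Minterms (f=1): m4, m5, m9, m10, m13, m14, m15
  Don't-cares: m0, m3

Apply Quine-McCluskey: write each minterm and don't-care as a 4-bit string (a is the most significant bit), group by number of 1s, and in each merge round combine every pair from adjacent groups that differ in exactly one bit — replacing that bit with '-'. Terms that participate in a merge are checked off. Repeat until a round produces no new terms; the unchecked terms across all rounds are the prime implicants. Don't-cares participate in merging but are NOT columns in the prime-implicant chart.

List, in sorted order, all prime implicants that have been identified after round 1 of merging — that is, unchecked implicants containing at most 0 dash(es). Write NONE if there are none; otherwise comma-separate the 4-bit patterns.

0011

[col 0] 0000*, 0011, 0100*, 0101*, 1001*, 1010*, 1101*, 1110*, 1111*
[col 1] -101, 0-00, 010-, 1-01, 1-10, 11-1, 111-
Prime implicants: -101, 0-00, 0011, 010-, 1-01, 1-10, 11-1, 111-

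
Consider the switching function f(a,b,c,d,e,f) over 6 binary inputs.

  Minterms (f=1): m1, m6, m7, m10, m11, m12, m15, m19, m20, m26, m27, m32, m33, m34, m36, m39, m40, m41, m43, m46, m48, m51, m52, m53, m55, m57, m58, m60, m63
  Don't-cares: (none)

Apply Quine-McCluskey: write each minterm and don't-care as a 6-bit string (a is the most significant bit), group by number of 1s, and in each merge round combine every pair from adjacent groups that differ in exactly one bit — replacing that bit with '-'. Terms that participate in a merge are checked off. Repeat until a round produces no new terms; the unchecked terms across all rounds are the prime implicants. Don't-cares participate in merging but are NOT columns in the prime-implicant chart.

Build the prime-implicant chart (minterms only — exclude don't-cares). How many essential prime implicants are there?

size-2^0 implicants → 000001(✓)  000110(✓)  000111(✓)  001010(✓)  001011(✓)  001100  001111(✓)  010011(✓)  010100(✓)  011010(✓)  011011(✓)  100000(✓)  100001(✓)  100010(✓)  100100(✓)  100111(✓)  101000(✓)  101001(✓)  101011(✓)  101110  110000(✓)  110011(✓)  110100(✓)  110101(✓)  110111(✓)  111001(✓)  111010(✓)  111100(✓)  111111(✓)
size-2^1 implicants → -00001  -00111  -01011  -10011  -10100  -11010  0-1010(✓)  0-1011(✓)  00-111  00011-  001-11  00101-(✓)  01-011  01101-(✓)  1-0000(✓)  1-0100(✓)  1-0111  1-1001  10-000(✓)  10-001(✓)  100-00(✓)  1000-0  10000-(✓)  1010-1  10100-(✓)  11-100  11-111  110-00(✓)  110-11  1101-1  11010-
size-2^2 implicants → 0-101-  1-0-00  10-00-
Unchecked terms (primes): -00001, -00111, -01011, -10011, -10100, -11010, 0-101-, 00-111, 00011-, 001-11, 001100, 01-011, 1-0-00, 1-0111, 1-1001, 10-00-, 1000-0, 1010-1, 101110, 11-100, 11-111, 110-11, 1101-1, 11010-
Minterm coverage:
  m1 ⊆ -00001 [E]
  m6 ⊆ 00011- [E]
  m7 ⊆ -00111,00-111,00011-
  m10 ⊆ 0-101- [E]
  m11 ⊆ -01011,0-101-,001-11
  m12 ⊆ 001100 [E]
  m15 ⊆ 00-111,001-11
  m19 ⊆ -10011,01-011
  m20 ⊆ -10100 [E]
  m26 ⊆ -11010,0-101-
  m27 ⊆ 0-101-,01-011
  m32 ⊆ 1-0-00,10-00-,1000-0
  m33 ⊆ -00001,10-00-
  m34 ⊆ 1000-0 [E]
  m36 ⊆ 1-0-00 [E]
  m39 ⊆ -00111,1-0111
  m40 ⊆ 10-00- [E]
  m41 ⊆ 1-1001,10-00-,1010-1
  m43 ⊆ -01011,1010-1
  m46 ⊆ 101110 [E]
  m48 ⊆ 1-0-00 [E]
  m51 ⊆ -10011,110-11
  m52 ⊆ -10100,1-0-00,11-100,11010-
  m53 ⊆ 1101-1,11010-
  m55 ⊆ 1-0111,11-111,110-11,1101-1
  m57 ⊆ 1-1001 [E]
  m58 ⊆ -11010 [E]
  m60 ⊆ 11-100 [E]
  m63 ⊆ 11-111 [E]
E = {-00001, -10100, -11010, 0-101-, 00011-, 001100, 1-0-00, 1-1001, 10-00-, 1000-0, 101110, 11-100, 11-111}

13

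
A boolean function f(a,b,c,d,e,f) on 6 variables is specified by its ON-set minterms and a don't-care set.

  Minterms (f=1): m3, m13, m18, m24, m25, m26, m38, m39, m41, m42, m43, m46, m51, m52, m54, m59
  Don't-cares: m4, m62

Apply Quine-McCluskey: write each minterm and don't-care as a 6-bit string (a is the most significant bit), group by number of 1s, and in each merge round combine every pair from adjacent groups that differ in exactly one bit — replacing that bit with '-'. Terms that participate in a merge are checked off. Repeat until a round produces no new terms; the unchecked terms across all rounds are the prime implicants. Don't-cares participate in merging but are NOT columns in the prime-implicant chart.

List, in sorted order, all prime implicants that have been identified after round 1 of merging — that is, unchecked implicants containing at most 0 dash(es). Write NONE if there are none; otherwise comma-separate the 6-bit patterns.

[col 0] 000011, 000100, 001101, 010010*, 011000*, 011001*, 011010*, 100110*, 100111*, 101001*, 101010*, 101011*, 101110*, 110011*, 110100*, 110110*, 111011*, 111110*
[col 1] 01-010, 0110-0, 01100-, 1-0110*, 1-1011, 1-1110*, 10-110*, 10011-, 101-10, 1010-1, 10101-, 11-011, 11-110*, 1101-0
[col 2] 1--110
Prime implicants: 000011, 000100, 001101, 01-010, 0110-0, 01100-, 1--110, 1-1011, 10011-, 101-10, 1010-1, 10101-, 11-011, 1101-0

000011, 000100, 001101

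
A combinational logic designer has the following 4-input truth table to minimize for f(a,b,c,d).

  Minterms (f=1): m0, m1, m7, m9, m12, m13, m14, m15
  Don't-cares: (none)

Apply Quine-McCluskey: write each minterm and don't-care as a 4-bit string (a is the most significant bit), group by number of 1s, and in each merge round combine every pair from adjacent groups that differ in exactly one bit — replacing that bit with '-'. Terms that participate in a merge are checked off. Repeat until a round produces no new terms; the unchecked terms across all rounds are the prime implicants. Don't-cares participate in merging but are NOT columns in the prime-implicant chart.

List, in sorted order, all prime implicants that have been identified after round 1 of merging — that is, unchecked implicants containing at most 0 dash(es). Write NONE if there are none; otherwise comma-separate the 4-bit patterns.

[col 0] 0000*, 0001*, 0111*, 1001*, 1100*, 1101*, 1110*, 1111*
[col 1] -001, -111, 000-, 1-01, 11-0*, 11-1*, 110-*, 111-*
[col 2] 11--
Prime implicants: -001, -111, 000-, 1-01, 11--

NONE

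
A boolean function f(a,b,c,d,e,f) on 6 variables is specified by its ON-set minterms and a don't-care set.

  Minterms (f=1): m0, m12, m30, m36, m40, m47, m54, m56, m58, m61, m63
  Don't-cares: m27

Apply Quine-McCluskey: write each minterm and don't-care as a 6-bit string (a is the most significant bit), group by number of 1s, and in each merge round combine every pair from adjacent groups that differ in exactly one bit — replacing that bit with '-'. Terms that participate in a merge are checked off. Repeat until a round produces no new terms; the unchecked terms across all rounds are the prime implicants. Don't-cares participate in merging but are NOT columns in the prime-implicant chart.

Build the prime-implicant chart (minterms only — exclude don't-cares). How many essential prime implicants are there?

Round 0: 000000 001100 011011 011110 100100 101000✓ 101111✓ 110110 111000✓ 111010✓ 111101✓ 111111✓
Round 1: 1-1000 1-1111 1110-0 1111-1
PIs = {000000, 001100, 011011, 011110, 1-1000, 1-1111, 100100, 110110, 1110-0, 1111-1}
Coverage chart:
  m0: 000000 ←essential
  m12: 001100 ←essential
  m30: 011110 ←essential
  m36: 100100 ←essential
  m40: 1-1000 ←essential
  m47: 1-1111 ←essential
  m54: 110110 ←essential
  m56: 1-1000,1110-0
  m58: 1110-0 ←essential
  m61: 1111-1 ←essential
  m63: 1-1111,1111-1
Essential: 000000, 001100, 011110, 1-1000, 1-1111, 100100, 110110, 1110-0, 1111-1

9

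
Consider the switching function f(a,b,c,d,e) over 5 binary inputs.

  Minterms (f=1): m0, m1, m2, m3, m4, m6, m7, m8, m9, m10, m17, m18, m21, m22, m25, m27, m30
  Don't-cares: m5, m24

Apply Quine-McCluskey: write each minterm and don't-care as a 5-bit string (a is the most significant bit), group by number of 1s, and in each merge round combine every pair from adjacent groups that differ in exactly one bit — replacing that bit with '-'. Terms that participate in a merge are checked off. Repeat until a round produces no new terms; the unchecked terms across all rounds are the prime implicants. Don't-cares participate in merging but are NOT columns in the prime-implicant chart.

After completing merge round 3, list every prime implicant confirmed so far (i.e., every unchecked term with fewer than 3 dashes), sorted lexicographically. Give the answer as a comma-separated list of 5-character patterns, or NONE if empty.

--001, -0-01, -0-10, -100-, 0-0-0, 0-00-, 1-110, 110-1

Round 0: 00000✓ 00001✓ 00010✓ 00011✓ 00100✓ 00101✓ 00110✓ 00111✓ 01000✓ 01001✓ 01010✓ 10001✓ 10010✓ 10101✓ 10110✓ 11000✓ 11001✓ 11011✓ 11110✓
Round 1: -0001✓ -0010✓ -0101✓ -0110✓ -1000✓ -1001✓ 0-000✓ 0-001✓ 0-010✓ 00-00✓ 00-01✓ 00-10✓ 00-11✓ 000-0✓ 000-1✓ 0000-✓ 0001-✓ 001-0✓ 001-1✓ 0010-✓ 0011-✓ 010-0✓ 0100-✓ 1-001✓ 1-110 10-01✓ 10-10✓ 110-1 1100-✓
Round 2: --001 -0-01 -0-10 -100- 0-0-0 0-00- 00--0✓ 00--1✓ 00-0-✓ 00-1-✓ 000--✓ 001--✓
Round 3: 00---
PIs = {--001, -0-01, -0-10, -100-, 0-0-0, 0-00-, 00---, 1-110, 110-1}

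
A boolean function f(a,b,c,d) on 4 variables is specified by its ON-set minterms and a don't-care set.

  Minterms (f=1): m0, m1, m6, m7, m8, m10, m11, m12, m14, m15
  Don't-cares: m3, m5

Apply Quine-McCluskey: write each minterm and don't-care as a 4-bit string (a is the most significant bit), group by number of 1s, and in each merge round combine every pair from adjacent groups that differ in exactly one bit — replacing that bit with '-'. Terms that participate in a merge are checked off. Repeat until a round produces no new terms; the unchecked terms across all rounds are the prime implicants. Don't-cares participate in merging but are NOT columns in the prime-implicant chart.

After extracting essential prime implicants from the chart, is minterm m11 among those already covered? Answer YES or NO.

Round 0: 0000✓ 0001✓ 0011✓ 0101✓ 0110✓ 0111✓ 1000✓ 1010✓ 1011✓ 1100✓ 1110✓ 1111✓
Round 1: -000 -011✓ -110✓ -111✓ 0-01✓ 0-11✓ 00-1✓ 000- 01-1✓ 011-✓ 1-00✓ 1-10✓ 1-11✓ 10-0✓ 101-✓ 11-0✓ 111-✓
Round 2: --11 -11- 0--1 1--0 1-1-
PIs = {--11, -000, -11-, 0--1, 000-, 1--0, 1-1-}
Coverage chart:
  m0: -000,000-
  m1: 0--1,000-
  m6: -11- ←essential
  m7: --11,-11-,0--1
  m8: -000,1--0
  m10: 1--0,1-1-
  m11: --11,1-1-
  m12: 1--0 ←essential
  m14: -11-,1--0,1-1-
  m15: --11,-11-,1-1-
Essential: -11-, 1--0

NO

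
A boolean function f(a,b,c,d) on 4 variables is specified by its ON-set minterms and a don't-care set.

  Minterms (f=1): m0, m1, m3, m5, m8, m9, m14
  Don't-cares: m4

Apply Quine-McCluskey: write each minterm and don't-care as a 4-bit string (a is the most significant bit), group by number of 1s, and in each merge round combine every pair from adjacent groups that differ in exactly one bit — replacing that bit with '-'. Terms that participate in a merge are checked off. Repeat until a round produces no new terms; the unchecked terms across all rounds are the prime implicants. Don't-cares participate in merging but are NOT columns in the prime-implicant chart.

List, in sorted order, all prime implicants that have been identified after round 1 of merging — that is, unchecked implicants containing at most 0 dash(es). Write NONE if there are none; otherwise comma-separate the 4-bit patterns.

1110

[col 0] 0000*, 0001*, 0011*, 0100*, 0101*, 1000*, 1001*, 1110
[col 1] -000*, -001*, 0-00*, 0-01*, 00-1, 000-*, 010-*, 100-*
[col 2] -00-, 0-0-
Prime implicants: -00-, 0-0-, 00-1, 1110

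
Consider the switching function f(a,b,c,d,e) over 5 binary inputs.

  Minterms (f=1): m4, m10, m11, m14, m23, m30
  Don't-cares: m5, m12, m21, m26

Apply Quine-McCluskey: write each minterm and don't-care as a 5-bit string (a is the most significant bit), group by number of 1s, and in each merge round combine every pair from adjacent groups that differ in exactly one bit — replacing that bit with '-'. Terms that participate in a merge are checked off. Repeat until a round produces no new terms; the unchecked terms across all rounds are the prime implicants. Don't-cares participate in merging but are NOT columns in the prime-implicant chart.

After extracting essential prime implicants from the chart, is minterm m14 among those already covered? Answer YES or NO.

[col 0] 00100*, 00101*, 01010*, 01011*, 01100*, 01110*, 10101*, 10111*, 11010*, 11110*
[col 1] -0101, -1010*, -1110*, 0-100, 0010-, 01-10*, 0101-, 011-0, 101-1, 11-10*
[col 2] -1-10
Prime implicants: -0101, -1-10, 0-100, 0010-, 0101-, 011-0, 101-1
PI chart (minterm → PIs covering it):
  4 | 0-100,0010-
  10 | -1-10,0101-
  11 | 0101-  (sole → essential)
  14 | -1-10,011-0
  23 | 101-1  (sole → essential)
  30 | -1-10  (sole → essential)
Essential prime implicants: -1-10, 0101-, 101-1

YES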